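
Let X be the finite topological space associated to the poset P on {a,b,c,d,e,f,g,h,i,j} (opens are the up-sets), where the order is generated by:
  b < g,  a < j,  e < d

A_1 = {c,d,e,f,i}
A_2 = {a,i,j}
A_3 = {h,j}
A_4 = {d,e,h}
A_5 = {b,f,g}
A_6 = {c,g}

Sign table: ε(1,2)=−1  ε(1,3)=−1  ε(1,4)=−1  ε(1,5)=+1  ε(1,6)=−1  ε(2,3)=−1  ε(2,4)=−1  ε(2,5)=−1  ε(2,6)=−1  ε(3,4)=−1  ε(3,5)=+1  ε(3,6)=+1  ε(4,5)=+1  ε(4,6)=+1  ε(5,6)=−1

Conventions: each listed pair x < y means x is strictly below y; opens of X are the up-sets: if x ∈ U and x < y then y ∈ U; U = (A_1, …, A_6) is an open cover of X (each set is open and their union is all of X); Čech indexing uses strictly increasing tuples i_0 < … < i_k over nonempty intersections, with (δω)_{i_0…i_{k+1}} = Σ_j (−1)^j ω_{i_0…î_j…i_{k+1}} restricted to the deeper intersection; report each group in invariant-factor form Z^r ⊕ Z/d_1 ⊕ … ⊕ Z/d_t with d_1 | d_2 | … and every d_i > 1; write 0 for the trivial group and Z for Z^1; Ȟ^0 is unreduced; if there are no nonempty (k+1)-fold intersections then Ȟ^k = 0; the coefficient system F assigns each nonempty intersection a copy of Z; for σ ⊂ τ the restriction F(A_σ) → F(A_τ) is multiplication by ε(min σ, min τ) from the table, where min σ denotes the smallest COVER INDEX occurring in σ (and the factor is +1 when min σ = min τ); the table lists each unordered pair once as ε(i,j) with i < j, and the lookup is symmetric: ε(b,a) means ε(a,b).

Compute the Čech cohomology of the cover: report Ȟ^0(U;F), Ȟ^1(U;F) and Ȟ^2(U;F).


intersection data:
  A12={i} A14={d,e} A15={f} A16={c} A23={j} A34={h} A56={g}
C dims 6,7; δ0: rk 5, SNF 1^5
Ȟ^0 = (6 − 5) − 0 = 1, so Ȟ^0 ≅ Z
Ȟ^1 = (7 − 0) − 5 = 2, so Ȟ^1 ≅ Z^2
Ȟ^2 = (0 − 0) − 0 = 0, so Ȟ^2 ≅ 0

Ȟ^0 ≅ Z, Ȟ^1 ≅ Z^2 and Ȟ^2 ≅ 0


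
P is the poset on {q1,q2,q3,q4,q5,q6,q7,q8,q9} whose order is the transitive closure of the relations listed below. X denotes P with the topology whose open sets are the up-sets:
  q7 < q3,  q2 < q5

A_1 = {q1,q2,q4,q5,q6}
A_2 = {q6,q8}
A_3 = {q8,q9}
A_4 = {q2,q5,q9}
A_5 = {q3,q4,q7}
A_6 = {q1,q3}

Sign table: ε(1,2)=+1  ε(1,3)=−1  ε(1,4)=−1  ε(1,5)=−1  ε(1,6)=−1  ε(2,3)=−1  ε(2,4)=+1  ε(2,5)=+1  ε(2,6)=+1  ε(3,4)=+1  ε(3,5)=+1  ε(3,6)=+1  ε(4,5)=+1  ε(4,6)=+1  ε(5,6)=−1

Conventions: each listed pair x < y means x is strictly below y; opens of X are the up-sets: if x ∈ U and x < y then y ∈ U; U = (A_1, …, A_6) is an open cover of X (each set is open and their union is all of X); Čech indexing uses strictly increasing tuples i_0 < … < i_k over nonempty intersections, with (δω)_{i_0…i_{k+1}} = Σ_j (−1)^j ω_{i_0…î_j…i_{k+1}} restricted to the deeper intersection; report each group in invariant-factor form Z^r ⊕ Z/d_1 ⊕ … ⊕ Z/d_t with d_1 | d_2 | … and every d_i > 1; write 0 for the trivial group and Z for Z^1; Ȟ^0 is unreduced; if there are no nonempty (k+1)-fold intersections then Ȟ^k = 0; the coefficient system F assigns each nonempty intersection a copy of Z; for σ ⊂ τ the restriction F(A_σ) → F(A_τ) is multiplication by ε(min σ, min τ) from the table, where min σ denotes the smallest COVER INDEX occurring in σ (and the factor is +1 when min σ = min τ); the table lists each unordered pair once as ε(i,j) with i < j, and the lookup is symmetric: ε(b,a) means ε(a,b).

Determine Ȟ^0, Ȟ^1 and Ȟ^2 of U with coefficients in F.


nonempty intersections:
  A12={q6} A14={q2,q5} A15={q4} A16={q1} A23={q8} A34={q9} A56={q3}
C dims 6,7; δ0: rk 6, SNF 1^5·2
Ȟ^0: (6−6)−0=0 ⇒ 0
Ȟ^1: (7−0)−6=1 plus torsion [2] ⇒ Z ⊕ Z/2
Ȟ^2: (0−0)−0=0 ⇒ 0

Ȟ^0 = 0; Ȟ^1 = Z ⊕ Z/2; Ȟ^2 = 0


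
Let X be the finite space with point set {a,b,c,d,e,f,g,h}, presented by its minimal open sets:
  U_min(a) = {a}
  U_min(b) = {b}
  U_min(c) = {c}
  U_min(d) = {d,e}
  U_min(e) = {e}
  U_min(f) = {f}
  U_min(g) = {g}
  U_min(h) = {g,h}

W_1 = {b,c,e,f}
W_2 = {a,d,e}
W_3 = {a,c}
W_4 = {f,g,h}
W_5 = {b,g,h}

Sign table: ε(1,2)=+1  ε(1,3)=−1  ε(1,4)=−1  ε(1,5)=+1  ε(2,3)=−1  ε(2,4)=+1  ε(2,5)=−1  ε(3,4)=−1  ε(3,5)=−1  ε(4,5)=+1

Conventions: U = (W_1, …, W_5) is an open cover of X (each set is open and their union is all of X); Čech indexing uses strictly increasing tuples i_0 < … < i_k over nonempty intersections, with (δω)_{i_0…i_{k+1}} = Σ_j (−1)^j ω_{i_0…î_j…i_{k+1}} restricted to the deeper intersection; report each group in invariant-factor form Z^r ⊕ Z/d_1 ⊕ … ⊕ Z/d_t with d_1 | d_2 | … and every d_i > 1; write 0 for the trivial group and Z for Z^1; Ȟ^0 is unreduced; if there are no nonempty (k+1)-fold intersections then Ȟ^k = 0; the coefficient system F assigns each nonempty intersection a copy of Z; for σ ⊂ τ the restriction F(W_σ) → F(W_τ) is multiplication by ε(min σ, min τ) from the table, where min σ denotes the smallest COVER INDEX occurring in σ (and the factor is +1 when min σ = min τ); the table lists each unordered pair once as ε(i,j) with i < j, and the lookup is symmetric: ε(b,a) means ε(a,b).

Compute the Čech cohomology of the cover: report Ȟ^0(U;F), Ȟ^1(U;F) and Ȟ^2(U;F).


cover nerve:
  W12={e} W13={c} W14={f} W15={b} W23={a} W45={g,h}
C dims 5,6; δ0: rk 5, SNF 1^4·2
Ȟ^0: (5−5)−0=0 ⇒ 0
Ȟ^1: (6−0)−5=1 plus torsion [2] ⇒ Z ⊕ Z/2
Ȟ^2: (0−0)−0=0 ⇒ 0

Ȟ^0(U;F) ≅ 0, Ȟ^1(U;F) ≅ Z ⊕ Z/2, Ȟ^2(U;F) ≅ 0


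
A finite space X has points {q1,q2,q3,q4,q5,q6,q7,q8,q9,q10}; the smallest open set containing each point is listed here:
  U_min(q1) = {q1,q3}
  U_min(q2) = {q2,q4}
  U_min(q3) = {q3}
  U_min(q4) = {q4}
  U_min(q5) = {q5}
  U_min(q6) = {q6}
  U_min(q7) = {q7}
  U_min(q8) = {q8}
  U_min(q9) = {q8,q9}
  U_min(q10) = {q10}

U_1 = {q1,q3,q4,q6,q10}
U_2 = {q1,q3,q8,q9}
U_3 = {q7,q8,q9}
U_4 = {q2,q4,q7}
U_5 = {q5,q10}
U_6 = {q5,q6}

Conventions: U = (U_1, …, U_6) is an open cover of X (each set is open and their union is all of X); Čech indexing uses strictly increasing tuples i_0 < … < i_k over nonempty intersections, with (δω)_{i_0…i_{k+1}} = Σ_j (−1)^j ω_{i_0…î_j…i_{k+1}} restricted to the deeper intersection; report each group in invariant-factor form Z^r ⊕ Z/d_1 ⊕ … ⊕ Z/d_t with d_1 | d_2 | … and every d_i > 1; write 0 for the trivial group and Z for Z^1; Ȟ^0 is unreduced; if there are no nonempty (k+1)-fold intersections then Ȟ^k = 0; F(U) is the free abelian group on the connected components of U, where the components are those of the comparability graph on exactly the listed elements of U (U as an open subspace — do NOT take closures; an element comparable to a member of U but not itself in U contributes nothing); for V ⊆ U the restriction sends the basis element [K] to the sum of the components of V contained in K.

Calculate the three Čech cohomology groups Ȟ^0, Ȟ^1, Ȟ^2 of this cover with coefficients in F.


nonempty intersections:
  U12={q1,q3} U14={q4} U15={q10} U16={q6} U23={q8,q9} U34={q7} U56={q5}
components per intersection:
  U1: {q1,q3} {q4} {q6} {q10}
  U2: {q1,q3} {q8,q9}
  U3: {q7} {q8,q9}
  U4: {q2,q4} {q7}
  U5: {q5} {q10}
  U6: {q5} {q6}
  U12: {q1,q3}
  U14: {q4}
  U15: {q10}
  U16: {q6}
  U23: {q8,q9}
  U34: {q7}
  U56: {q5}
C dims 14,7; δ0: rk 7, SNF 1^7
Ȟ^0: (14−7)−0=7 ⇒ Z^7
Ȟ^1: (7−0)−7=0 ⇒ 0
Ȟ^2: (0−0)−0=0 ⇒ 0

Ȟ^0(U;F) ≅ Z^7; Ȟ^1(U;F) ≅ 0; Ȟ^2(U;F) ≅ 0


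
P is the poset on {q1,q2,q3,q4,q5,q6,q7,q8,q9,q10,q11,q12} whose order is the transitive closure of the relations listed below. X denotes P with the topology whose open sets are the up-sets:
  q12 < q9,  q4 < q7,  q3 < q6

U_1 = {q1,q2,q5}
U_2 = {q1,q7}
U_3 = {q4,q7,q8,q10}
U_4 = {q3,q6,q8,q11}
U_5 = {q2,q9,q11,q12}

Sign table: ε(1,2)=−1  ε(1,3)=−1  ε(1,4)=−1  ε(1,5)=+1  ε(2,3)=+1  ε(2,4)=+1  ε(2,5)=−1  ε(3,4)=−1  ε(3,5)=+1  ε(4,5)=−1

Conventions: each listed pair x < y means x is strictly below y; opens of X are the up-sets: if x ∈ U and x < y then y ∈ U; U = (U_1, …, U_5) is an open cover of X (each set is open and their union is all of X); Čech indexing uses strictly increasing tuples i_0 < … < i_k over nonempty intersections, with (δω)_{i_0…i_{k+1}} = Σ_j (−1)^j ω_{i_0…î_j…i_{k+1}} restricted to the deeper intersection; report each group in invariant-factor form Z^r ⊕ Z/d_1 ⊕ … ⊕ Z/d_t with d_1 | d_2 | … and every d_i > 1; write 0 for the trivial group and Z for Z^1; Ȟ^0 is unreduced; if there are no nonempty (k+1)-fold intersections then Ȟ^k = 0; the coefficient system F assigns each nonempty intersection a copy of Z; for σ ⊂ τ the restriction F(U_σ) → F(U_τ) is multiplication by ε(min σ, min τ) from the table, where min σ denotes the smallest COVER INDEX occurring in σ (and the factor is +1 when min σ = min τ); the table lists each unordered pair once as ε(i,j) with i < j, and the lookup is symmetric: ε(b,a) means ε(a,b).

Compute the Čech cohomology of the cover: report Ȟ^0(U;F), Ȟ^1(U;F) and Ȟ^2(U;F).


cover nerve:
  U12={q1} U15={q2} U23={q7} U34={q8} U45={q11}
C dims 5,5; δ0: rk 5, SNF 1^4·2
Ȟ^0: (5−5)−0=0 ⇒ 0
Ȟ^1: (5−0)−5=0 plus torsion [2] ⇒ Z/2
Ȟ^2: (0−0)−0=0 ⇒ 0

Ȟ^0 = 0, Ȟ^1 = Z/2, Ȟ^2 = 0


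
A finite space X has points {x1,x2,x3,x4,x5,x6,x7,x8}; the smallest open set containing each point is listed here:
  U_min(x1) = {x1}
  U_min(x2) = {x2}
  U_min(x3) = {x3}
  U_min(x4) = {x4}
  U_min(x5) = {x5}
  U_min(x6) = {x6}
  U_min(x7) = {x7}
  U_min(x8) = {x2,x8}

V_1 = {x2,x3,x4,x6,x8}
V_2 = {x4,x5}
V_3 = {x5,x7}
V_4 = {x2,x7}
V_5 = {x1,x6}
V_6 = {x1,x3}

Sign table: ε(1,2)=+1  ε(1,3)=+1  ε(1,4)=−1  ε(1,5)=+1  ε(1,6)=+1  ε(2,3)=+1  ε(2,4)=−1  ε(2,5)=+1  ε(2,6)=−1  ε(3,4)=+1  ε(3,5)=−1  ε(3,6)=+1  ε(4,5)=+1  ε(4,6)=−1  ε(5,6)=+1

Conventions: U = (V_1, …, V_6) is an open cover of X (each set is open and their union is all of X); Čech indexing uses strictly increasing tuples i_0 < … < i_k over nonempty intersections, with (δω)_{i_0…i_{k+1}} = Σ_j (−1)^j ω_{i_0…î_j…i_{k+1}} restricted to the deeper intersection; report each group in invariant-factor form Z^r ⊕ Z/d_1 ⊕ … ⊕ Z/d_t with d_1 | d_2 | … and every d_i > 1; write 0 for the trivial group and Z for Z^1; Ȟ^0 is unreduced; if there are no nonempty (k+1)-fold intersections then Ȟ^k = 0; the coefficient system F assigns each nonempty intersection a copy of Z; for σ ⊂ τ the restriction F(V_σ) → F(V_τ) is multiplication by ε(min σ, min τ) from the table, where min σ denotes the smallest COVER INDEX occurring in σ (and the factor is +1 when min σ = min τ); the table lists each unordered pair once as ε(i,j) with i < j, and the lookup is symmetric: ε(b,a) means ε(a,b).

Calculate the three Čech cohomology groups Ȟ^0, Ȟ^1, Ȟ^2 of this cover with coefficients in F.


Ȟ^0(U;F) ≅ 0, Ȟ^1(U;F) ≅ Z ⊕ Z/2, Ȟ^2(U;F) ≅ 0

cover nerve:
  V12={x4} V14={x2} V15={x6} V16={x3} V23={x5} V34={x7} V56={x1}
C dims 6,7; δ0: rk 6, SNF 1^5·2
Ȟ^0: (6−6)−0=0 ⇒ 0
Ȟ^1: (7−0)−6=1 plus torsion [2] ⇒ Z ⊕ Z/2
Ȟ^2: (0−0)−0=0 ⇒ 0


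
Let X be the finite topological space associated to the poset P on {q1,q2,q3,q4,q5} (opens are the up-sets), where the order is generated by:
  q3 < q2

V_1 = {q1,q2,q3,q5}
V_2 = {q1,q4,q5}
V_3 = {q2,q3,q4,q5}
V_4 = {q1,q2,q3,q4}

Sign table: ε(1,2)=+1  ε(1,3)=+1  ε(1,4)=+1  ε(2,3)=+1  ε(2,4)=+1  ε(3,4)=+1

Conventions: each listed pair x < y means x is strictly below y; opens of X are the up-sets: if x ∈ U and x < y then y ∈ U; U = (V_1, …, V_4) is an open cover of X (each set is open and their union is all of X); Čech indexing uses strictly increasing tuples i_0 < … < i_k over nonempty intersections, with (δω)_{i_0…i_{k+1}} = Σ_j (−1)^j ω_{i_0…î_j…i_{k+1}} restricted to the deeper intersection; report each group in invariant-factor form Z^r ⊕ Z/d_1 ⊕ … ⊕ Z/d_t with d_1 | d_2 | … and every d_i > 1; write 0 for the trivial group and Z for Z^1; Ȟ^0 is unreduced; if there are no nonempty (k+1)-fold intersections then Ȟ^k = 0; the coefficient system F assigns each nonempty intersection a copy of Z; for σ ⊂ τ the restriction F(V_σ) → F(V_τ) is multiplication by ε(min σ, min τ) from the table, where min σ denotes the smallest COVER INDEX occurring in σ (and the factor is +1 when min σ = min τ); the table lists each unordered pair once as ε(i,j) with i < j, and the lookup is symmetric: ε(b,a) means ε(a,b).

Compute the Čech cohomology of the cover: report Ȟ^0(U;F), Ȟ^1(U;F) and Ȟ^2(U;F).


nonempty overlaps:
  V12={q1,q5} V13={q2,q3,q5} V14={q1,q2,q3} V23={q4,q5} V24={q1,q4} V34={q2,q3,q4}
  V123={q5} V124={q1} V134={q2,q3} V234={q4}
C dims 4,6,4; δ0: rk 3, SNF 1^3; δ1: rk 3, SNF 1^3
degree 0: 4−3−0 = 1 → Ȟ^0 ≅ Z
degree 1: 6−3−3 = 0 → Ȟ^1 ≅ 0
degree 2: 4−0−3 = 1 → Ȟ^2 ≅ Z

Ȟ^0 = Z; Ȟ^1 = 0; Ȟ^2 = Z


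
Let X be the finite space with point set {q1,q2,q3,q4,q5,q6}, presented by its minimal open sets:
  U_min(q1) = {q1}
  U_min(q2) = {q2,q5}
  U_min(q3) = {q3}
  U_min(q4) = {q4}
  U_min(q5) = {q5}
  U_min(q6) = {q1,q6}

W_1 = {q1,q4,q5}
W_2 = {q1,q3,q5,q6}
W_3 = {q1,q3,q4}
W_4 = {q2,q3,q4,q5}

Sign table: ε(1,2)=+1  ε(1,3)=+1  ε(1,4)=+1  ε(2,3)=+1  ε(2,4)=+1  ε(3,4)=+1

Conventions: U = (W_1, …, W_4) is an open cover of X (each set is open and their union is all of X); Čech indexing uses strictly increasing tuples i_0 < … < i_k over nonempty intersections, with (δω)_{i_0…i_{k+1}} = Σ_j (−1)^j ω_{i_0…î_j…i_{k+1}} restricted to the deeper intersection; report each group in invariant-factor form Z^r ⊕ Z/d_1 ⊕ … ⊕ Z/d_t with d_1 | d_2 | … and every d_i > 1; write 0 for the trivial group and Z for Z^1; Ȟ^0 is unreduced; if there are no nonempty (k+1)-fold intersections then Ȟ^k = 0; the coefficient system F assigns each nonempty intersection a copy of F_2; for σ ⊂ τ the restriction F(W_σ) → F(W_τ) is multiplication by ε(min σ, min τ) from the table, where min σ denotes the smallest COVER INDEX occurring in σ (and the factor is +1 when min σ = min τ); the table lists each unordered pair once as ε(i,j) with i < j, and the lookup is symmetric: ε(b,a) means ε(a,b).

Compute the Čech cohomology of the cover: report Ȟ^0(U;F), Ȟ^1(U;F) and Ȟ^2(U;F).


Ȟ^0(U;F) ≅ Z/2, Ȟ^1(U;F) ≅ 0 and Ȟ^2(U;F) ≅ Z/2

nerve simplices:
  W12={q1,q5} W13={q1,q4} W14={q4,q5} W23={q1,q3} W24={q3,q5} W34={q3,q4}
  W123={q1} W124={q5} W134={q4} W234={q3}
C dims 4,6,4; δ0: rk_F2 3; δ1: rk_F2 3
degree 0: 4−3−0 = 1 → Ȟ^0 ≅ Z/2
degree 1: 6−3−3 = 0 → Ȟ^1 ≅ 0
degree 2: 4−0−3 = 1 → Ȟ^2 ≅ Z/2


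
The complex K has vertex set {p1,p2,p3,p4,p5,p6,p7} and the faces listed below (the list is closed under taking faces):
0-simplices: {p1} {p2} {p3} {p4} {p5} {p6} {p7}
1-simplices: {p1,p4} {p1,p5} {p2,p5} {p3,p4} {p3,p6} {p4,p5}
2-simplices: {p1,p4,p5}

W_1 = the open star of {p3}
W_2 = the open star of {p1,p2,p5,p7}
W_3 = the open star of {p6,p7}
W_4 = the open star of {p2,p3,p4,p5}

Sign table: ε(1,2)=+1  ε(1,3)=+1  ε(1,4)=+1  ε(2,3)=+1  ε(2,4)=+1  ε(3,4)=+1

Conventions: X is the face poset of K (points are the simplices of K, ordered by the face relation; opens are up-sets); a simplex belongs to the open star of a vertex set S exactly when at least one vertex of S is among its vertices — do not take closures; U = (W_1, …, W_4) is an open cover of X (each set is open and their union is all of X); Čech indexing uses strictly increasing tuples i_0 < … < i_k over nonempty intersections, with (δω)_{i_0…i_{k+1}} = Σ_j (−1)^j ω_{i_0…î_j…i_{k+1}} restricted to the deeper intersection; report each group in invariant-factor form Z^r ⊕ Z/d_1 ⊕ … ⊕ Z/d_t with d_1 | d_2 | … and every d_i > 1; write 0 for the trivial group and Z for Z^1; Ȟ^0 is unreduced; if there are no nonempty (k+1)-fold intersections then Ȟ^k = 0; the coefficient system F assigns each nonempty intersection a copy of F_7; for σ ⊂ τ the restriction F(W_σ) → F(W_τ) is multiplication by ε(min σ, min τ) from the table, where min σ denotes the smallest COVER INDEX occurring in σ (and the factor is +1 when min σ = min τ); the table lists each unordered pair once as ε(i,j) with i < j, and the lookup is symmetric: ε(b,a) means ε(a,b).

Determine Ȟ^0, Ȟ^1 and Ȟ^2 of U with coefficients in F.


nonempty overlaps:
  W1={{p3},{p3,p4},{p3,p6}} W2={{p1},{p2},{p5},{p7},{p1,p4},{p1,p5},{p2,p5},{p4,p5},{p1,p4,p5}} W3={{p6},{p7},{p3,p6}} W4={{p2},{p3},{p4},{p5},{p1,p4},{p1,p5},{p2,p5},{p3,p4},{p3,p6},{p4,p5},{p1,p4,p5}}
  W13={{p3,p6}} W14={{p3},{p3,p4},{p3,p6}} W23={{p7}} W24={{p2},{p5},{p1,p4},{p1,p5},{p2,p5},{p4,p5},{p1,p4,p5}} W34={{p3,p6}}
  W134={{p3,p6}}
C dims 4,5,1; δ0: rk_F7 3; δ1: rk_F7 1
degree 0: 4−3−0 = 1 → Ȟ^0 ≅ Z/7
degree 1: 5−1−3 = 1 → Ȟ^1 ≅ Z/7
degree 2: 1−0−1 = 0 → Ȟ^2 ≅ 0

Ȟ^0(U;F) ≅ Z/7,  Ȟ^1(U;F) ≅ Z/7,  Ȟ^2(U;F) ≅ 0


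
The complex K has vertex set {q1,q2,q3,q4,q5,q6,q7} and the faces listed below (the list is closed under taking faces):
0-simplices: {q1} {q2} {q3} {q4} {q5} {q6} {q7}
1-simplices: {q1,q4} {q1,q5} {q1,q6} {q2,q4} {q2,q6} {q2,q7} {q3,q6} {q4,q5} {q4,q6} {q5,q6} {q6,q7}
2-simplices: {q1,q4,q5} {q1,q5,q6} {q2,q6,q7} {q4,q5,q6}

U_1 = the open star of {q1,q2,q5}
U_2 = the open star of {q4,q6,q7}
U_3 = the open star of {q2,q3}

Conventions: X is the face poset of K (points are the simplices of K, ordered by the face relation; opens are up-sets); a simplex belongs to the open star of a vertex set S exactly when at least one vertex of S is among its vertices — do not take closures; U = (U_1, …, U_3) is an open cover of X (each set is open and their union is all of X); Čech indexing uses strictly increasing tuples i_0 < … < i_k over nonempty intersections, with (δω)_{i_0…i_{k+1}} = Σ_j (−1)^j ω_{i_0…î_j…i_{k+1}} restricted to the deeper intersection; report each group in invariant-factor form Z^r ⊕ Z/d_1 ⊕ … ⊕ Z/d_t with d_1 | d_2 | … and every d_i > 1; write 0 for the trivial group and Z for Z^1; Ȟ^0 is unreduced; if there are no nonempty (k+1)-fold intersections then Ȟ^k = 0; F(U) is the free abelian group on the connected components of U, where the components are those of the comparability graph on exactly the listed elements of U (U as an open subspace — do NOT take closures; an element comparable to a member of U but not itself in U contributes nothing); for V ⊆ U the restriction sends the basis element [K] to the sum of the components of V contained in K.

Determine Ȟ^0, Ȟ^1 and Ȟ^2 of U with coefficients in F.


Ȟ^0 ≅ Z; Ȟ^1 ≅ Z; Ȟ^2 ≅ 0

nerve of the cover:
  U1={{q1},{q2},{q5},{q1,q4},{q1,q5},{q1,q6},{q2,q4},{q2,q6},{q2,q7},{q4,q5},{q5,q6},{q1,q4,q5},{q1,q5,q6},{q2,q6,q7},{q4,q5,q6}} U2={{q4},{q6},{q7},{q1,q4},{q1,q6},{q2,q4},{q2,q6},{q2,q7},{q3,q6},{q4,q5},{q4,q6},{q5,q6},{q6,q7},{q1,q4,q5},{q1,q5,q6},{q2,q6,q7},{q4,q5,q6}} U3={{q2},{q3},{q2,q4},{q2,q6},{q2,q7},{q3,q6},{q2,q6,q7}}
  U12={{q1,q4},{q1,q6},{q2,q4},{q2,q6},{q2,q7},{q4,q5},{q5,q6},{q1,q4,q5},{q1,q5,q6},{q2,q6,q7},{q4,q5,q6}} U13={{q2},{q2,q4},{q2,q6},{q2,q7},{q2,q6,q7}} U23={{q2,q4},{q2,q6},{q2,q7},{q3,q6},{q2,q6,q7}}
  U123={{q2,q4},{q2,q6},{q2,q7},{q2,q6,q7}}
components per intersection:
  U1: {{q1},{q5},{q1,q4},{q1,q5},{q1,q6},{q4,q5},{q5,q6},{q1,q4,q5},{q1,q5,q6},{q4,q5,q6}} {{q2},{q2,q4},{q2,q6},{q2,q7},{q2,q6,q7}}
  U2: {{q4},{q6},{q7},{q1,q4},{q1,q6},{q2,q4},{q2,q6},{q2,q7},{q3,q6},{q4,q5},{q4,q6},{q5,q6},{q6,q7},{q1,q4,q5},{q1,q5,q6},{q2,q6,q7},{q4,q5,q6}}
  U3: {{q2},{q2,q4},{q2,q6},{q2,q7},{q2,q6,q7}} {{q3},{q3,q6}}
  U12: {{q1,q4},{q1,q6},{q4,q5},{q5,q6},{q1,q4,q5},{q1,q5,q6},{q4,q5,q6}} {{q2,q4}} {{q2,q6},{q2,q7},{q2,q6,q7}}
  U13: {{q2},{q2,q4},{q2,q6},{q2,q7},{q2,q6,q7}}
  U23: {{q2,q4}} {{q2,q6},{q2,q7},{q2,q6,q7}} {{q3,q6}}
  U123: {{q2,q4}} {{q2,q6},{q2,q7},{q2,q6,q7}}
C dims 5,7,2; δ0: rk 4, SNF 1^4; δ1: rk 2, SNF 1^2
Ȟ^0 = (5 − 4) − 0 = 1, so Ȟ^0 ≅ Z
Ȟ^1 = (7 − 2) − 4 = 1, so Ȟ^1 ≅ Z
Ȟ^2 = (2 − 0) − 2 = 0, so Ȟ^2 ≅ 0


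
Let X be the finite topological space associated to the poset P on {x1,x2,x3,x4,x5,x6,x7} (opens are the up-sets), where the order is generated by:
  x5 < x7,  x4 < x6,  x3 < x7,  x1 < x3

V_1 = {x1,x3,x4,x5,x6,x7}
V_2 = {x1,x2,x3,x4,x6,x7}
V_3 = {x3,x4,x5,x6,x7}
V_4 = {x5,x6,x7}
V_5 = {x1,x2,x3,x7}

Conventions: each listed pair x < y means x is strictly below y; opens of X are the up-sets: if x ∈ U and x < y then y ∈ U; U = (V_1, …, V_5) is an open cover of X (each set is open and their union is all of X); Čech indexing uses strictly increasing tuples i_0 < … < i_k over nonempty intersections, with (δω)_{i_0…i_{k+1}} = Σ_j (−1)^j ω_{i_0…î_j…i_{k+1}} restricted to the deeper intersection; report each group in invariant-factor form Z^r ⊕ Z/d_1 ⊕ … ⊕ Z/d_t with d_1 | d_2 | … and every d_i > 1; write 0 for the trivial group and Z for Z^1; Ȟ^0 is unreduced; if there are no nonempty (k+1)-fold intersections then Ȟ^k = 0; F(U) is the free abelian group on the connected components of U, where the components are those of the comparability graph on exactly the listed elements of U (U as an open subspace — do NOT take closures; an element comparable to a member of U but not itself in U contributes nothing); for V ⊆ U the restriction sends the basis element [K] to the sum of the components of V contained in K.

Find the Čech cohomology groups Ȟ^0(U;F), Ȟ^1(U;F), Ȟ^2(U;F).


nonempty overlaps:
  V12={x1,x3,x4,x6,x7} V13={x3,x4,x5,x6,x7} V14={x5,x6,x7} V15={x1,x3,x7} V23={x3,x4,x6,x7} V24={x6,x7} V25={x1,x2,x3,x7} V34={x5,x6,x7} V35={x3,x7} V45={x7}
  V123={x3,x4,x6,x7} V124={x6,x7} V125={x1,x3,x7} V134={x5,x6,x7} V135={x3,x7} V145={x7} V234={x6,x7} V235={x3,x7} V245={x7} V345={x7}
  V1234={x6,x7} V1235={x3,x7} V1245={x7} V1345={x7} V2345={x7}
  V12345={x7}
components per intersection:
  V1: {x1,x3,x5,x7} {x4,x6}
  V2: {x1,x3,x7} {x2} {x4,x6}
  V3: {x3,x5,x7} {x4,x6}
  V4: {x5,x7} {x6}
  V5: {x1,x3,x7} {x2}
  V12: {x1,x3,x7} {x4,x6}
  V13: {x3,x5,x7} {x4,x6}
  V14: {x5,x7} {x6}
  V15: {x1,x3,x7}
  V23: {x3,x7} {x4,x6}
  V24: {x6} {x7}
  V25: {x1,x3,x7} {x2}
  V34: {x5,x7} {x6}
  V35: {x3,x7}
  V45: {x7}
  V123: {x3,x7} {x4,x6}
  V124: {x6} {x7}
  V125: {x1,x3,x7}
  V134: {x5,x7} {x6}
  V135: {x3,x7}
  V145: {x7}
  V234: {x6} {x7}
  V235: {x3,x7}
  V245: {x7}
  V345: {x7}
  V1234: {x6} {x7}
  V1235: {x3,x7}
  V1245: {x7}
  V1345: {x7}
  V2345: {x7}
  V12345: {x7}
C dims 11,17,14,6; δ0: rk 8, SNF 1^8; δ1: rk 9, SNF 1^9; δ2: rk 5, SNF 1^5
degree 0: 11−8−0 = 3 → Ȟ^0 ≅ Z^3
degree 1: 17−9−8 = 0 → Ȟ^1 ≅ 0
degree 2: 14−5−9 = 0 → Ȟ^2 ≅ 0

Ȟ^0(U;F) ≅ Z^3, Ȟ^1(U;F) ≅ 0 and Ȟ^2(U;F) ≅ 0


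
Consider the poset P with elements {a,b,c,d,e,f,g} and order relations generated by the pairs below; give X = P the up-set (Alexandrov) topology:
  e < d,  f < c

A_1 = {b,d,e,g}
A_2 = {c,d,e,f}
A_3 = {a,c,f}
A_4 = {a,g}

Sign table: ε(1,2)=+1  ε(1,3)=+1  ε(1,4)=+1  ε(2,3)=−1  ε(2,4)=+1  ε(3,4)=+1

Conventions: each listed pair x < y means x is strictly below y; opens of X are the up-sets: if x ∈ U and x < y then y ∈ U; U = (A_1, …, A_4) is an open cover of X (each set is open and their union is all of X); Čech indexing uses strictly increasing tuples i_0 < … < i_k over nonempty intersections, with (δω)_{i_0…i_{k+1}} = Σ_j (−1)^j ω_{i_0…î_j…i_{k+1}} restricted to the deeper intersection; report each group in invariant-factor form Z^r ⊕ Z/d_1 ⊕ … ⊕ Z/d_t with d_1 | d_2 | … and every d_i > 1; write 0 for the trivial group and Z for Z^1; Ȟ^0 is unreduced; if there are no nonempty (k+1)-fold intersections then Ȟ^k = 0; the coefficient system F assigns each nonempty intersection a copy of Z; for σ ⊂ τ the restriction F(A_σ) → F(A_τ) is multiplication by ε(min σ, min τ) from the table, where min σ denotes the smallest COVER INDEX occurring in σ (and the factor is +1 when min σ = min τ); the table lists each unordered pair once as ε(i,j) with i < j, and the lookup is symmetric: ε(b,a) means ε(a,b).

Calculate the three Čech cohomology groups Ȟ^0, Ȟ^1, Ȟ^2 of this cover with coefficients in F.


nerve of the cover:
  A12={d,e} A14={g} A23={c,f} A34={a}
C dims 4,4; δ0: rk 4, SNF 1^3·2
Ȟ^0 = (4 − 4) − 0 = 0, so Ȟ^0 ≅ 0
Ȟ^1 = (4 − 0) − 4 = 0 plus torsion [2], so Ȟ^1 ≅ Z/2
Ȟ^2 = (0 − 0) − 0 = 0, so Ȟ^2 ≅ 0

Ȟ^0 = 0, Ȟ^1 = Z/2 and Ȟ^2 = 0


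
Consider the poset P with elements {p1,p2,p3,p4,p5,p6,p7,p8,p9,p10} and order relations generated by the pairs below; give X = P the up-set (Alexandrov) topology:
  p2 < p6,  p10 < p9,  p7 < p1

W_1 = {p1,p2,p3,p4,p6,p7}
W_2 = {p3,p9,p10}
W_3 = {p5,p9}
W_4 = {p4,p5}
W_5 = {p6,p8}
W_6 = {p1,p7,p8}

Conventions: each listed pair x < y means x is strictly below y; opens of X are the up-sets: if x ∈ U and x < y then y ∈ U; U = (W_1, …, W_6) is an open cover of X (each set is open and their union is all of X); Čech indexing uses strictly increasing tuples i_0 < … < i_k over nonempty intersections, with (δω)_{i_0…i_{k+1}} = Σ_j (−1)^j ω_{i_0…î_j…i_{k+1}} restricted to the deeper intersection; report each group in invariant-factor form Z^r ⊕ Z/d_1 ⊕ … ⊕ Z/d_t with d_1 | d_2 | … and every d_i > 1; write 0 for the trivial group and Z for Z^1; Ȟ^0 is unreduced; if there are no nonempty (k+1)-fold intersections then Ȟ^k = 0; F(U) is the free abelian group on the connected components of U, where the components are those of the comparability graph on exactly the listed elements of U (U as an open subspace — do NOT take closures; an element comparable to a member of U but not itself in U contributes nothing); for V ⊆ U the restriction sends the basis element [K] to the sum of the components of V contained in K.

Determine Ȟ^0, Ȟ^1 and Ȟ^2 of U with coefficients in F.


nerve simplices:
  W12={p3} W14={p4} W15={p6} W16={p1,p7} W23={p9} W34={p5} W56={p8}
components per intersection:
  W1: {p1,p7} {p2,p6} {p3} {p4}
  W2: {p3} {p9,p10}
  W3: {p5} {p9}
  W4: {p4} {p5}
  W5: {p6} {p8}
  W6: {p1,p7} {p8}
  W12: {p3}
  W14: {p4}
  W15: {p6}
  W16: {p1,p7}
  W23: {p9}
  W34: {p5}
  W56: {p8}
C dims 14,7; δ0: rk 7, SNF 1^7
degree 0: 14−7−0 = 7 → Ȟ^0 ≅ Z^7
degree 1: 7−0−7 = 0 → Ȟ^1 ≅ 0
degree 2: 0−0−0 = 0 → Ȟ^2 ≅ 0

Ȟ^0(U;F) ≅ Z^7, Ȟ^1(U;F) ≅ 0, Ȟ^2(U;F) ≅ 0


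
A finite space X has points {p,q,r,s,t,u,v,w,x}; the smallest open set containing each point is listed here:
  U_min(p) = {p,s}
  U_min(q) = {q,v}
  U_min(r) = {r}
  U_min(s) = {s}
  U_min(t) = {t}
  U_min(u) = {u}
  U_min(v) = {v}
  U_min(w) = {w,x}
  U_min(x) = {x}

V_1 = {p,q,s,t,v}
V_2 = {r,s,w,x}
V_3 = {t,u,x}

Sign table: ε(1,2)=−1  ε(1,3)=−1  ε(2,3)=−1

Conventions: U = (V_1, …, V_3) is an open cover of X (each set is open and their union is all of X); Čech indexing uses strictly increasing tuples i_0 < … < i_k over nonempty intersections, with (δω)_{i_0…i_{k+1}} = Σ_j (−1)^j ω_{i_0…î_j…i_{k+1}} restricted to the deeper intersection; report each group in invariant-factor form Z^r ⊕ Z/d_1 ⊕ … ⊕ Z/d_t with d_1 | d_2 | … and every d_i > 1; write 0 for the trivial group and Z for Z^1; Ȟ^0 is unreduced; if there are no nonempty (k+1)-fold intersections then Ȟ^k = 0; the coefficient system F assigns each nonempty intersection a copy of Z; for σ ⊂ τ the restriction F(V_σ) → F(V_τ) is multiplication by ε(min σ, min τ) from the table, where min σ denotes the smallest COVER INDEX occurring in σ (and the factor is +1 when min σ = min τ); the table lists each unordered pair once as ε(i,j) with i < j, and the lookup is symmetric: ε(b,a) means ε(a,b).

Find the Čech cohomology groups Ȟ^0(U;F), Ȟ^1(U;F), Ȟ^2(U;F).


nonempty intersections:
  V12={s} V13={t} V23={x}
C dims 3,3; δ0: rk 3, SNF 1^2·2
Ȟ^0: (3−3)−0=0 ⇒ 0
Ȟ^1: (3−0)−3=0 plus torsion [2] ⇒ Z/2
Ȟ^2: (0−0)−0=0 ⇒ 0

Ȟ^0(U;F) ≅ 0,  Ȟ^1(U;F) ≅ Z/2,  Ȟ^2(U;F) ≅ 0


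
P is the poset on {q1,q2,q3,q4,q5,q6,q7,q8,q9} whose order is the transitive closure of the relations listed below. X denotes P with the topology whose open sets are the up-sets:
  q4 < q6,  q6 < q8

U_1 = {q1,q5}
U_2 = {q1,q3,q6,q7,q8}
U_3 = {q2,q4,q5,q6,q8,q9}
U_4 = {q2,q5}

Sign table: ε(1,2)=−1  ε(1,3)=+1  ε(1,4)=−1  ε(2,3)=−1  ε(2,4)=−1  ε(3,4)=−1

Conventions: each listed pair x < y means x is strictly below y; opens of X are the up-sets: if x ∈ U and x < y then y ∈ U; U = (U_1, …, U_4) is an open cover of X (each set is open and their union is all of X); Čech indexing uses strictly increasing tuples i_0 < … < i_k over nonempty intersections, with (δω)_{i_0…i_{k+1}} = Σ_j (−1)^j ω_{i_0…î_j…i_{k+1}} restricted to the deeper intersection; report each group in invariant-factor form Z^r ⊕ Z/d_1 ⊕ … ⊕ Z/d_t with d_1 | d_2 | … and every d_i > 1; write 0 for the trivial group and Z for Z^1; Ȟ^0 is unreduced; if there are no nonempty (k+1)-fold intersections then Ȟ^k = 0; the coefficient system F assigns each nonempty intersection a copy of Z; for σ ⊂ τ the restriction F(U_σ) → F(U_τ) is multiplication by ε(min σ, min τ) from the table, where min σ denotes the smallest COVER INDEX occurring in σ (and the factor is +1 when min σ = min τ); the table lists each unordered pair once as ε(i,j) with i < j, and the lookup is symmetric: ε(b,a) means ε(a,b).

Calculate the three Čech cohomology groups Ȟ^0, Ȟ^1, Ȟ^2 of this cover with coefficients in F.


nonempty overlaps:
  U12={q1} U13={q5} U14={q5} U23={q6,q8} U34={q2,q5}
  U134={q5}
C dims 4,5,1; δ0: rk 3, SNF 1^3; δ1: rk 1, SNF 1^1
degree 0: 4−3−0 = 1 → Ȟ^0 ≅ Z
degree 1: 5−1−3 = 1 → Ȟ^1 ≅ Z
degree 2: 1−0−1 = 0 → Ȟ^2 ≅ 0

Ȟ^0(U;F) ≅ Z,  Ȟ^1(U;F) ≅ Z,  Ȟ^2(U;F) ≅ 0


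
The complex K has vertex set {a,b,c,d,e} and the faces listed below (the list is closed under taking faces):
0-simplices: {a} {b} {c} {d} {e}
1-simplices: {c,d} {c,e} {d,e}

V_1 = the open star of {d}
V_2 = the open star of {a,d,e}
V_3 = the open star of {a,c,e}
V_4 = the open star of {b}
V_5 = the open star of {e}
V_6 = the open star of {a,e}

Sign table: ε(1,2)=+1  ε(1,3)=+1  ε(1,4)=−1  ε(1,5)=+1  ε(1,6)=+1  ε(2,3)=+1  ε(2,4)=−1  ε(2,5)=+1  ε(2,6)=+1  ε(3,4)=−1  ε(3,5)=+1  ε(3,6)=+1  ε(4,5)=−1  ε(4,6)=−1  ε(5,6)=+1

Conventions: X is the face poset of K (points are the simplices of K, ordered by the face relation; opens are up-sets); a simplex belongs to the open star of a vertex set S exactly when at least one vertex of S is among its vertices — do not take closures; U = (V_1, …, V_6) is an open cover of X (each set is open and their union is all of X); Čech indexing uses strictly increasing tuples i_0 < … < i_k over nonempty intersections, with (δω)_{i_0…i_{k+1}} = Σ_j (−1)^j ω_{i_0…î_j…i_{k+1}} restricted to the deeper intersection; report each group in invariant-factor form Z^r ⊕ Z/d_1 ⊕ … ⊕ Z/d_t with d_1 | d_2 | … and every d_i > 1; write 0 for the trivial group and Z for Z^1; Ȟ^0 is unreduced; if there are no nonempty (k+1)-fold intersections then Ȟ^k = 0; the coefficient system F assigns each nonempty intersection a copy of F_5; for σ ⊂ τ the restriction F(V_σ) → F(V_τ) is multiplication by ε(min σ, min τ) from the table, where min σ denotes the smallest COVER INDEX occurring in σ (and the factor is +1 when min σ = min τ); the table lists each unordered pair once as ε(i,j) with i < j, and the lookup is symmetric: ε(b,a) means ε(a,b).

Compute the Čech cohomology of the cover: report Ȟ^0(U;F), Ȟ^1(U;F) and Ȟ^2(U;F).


cover nerve:
  V1={{d},{c,d},{d,e}} V2={{a},{d},{e},{c,d},{c,e},{d,e}} V3={{a},{c},{e},{c,d},{c,e},{d,e}} V4={{b}} V5={{e},{c,e},{d,e}} V6={{a},{e},{c,e},{d,e}}
  V12={{d},{c,d},{d,e}} V13={{c,d},{d,e}} V15={{d,e}} V16={{d,e}} V23={{a},{e},{c,d},{c,e},{d,e}} V25={{e},{c,e},{d,e}} V26={{a},{e},{c,e},{d,e}} V35={{e},{c,e},{d,e}} V36={{a},{e},{c,e},{d,e}} V56={{e},{c,e},{d,e}}
  V123={{c,d},{d,e}} V125={{d,e}} V126={{d,e}} V135={{d,e}} V136={{d,e}} V156={{d,e}} V235={{e},{c,e},{d,e}} V236={{a},{e},{c,e},{d,e}} V256={{e},{c,e},{d,e}} V356={{e},{c,e},{d,e}}
  V1235={{d,e}} V1236={{d,e}} V1256={{d,e}} V1356={{d,e}} V2356={{e},{c,e},{d,e}}
  V12356={{d,e}}
C dims 6,10,10,5; δ0: rk_F5 4; δ1: rk_F5 6; δ2: rk_F5 4
Ȟ^0: (6−4)−0=2 ⇒ Z/5 ⊕ Z/5
Ȟ^1: (10−6)−4=0 ⇒ 0
Ȟ^2: (10−4)−6=0 ⇒ 0

Ȟ^0 = Z/5 ⊕ Z/5,  Ȟ^1 = 0,  Ȟ^2 = 0


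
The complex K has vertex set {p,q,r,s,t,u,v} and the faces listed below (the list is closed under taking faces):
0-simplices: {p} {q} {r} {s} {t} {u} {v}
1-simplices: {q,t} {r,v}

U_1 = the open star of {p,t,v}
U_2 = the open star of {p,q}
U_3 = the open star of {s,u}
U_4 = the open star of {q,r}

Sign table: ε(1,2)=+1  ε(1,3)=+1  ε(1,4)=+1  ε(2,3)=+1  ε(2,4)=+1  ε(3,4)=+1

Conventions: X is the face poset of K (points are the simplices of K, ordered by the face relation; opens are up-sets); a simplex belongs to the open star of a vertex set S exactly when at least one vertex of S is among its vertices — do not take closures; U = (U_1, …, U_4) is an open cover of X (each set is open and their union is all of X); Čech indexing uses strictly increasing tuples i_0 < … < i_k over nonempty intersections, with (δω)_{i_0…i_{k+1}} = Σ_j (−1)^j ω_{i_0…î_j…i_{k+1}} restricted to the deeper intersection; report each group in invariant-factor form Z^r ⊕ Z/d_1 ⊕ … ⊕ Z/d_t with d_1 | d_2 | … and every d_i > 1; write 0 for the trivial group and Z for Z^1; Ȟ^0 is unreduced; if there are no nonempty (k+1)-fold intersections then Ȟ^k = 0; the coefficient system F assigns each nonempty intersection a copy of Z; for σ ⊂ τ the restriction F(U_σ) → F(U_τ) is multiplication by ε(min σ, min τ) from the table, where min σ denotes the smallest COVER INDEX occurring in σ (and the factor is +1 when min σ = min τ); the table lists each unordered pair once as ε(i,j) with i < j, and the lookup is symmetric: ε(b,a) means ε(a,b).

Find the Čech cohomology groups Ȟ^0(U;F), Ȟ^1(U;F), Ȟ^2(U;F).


Ȟ^0 ≅ Z^2,  Ȟ^1 ≅ 0,  Ȟ^2 ≅ 0

nonempty overlaps:
  U1={{p},{t},{v},{q,t},{r,v}} U2={{p},{q},{q,t}} U3={{s},{u}} U4={{q},{r},{q,t},{r,v}}
  U12={{p},{q,t}} U14={{q,t},{r,v}} U24={{q},{q,t}}
  U124={{q,t}}
C dims 4,3,1; δ0: rk 2, SNF 1^2; δ1: rk 1, SNF 1^1
degree 0: 4−2−0 = 2 → Ȟ^0 ≅ Z^2
degree 1: 3−1−2 = 0 → Ȟ^1 ≅ 0
degree 2: 1−0−1 = 0 → Ȟ^2 ≅ 0


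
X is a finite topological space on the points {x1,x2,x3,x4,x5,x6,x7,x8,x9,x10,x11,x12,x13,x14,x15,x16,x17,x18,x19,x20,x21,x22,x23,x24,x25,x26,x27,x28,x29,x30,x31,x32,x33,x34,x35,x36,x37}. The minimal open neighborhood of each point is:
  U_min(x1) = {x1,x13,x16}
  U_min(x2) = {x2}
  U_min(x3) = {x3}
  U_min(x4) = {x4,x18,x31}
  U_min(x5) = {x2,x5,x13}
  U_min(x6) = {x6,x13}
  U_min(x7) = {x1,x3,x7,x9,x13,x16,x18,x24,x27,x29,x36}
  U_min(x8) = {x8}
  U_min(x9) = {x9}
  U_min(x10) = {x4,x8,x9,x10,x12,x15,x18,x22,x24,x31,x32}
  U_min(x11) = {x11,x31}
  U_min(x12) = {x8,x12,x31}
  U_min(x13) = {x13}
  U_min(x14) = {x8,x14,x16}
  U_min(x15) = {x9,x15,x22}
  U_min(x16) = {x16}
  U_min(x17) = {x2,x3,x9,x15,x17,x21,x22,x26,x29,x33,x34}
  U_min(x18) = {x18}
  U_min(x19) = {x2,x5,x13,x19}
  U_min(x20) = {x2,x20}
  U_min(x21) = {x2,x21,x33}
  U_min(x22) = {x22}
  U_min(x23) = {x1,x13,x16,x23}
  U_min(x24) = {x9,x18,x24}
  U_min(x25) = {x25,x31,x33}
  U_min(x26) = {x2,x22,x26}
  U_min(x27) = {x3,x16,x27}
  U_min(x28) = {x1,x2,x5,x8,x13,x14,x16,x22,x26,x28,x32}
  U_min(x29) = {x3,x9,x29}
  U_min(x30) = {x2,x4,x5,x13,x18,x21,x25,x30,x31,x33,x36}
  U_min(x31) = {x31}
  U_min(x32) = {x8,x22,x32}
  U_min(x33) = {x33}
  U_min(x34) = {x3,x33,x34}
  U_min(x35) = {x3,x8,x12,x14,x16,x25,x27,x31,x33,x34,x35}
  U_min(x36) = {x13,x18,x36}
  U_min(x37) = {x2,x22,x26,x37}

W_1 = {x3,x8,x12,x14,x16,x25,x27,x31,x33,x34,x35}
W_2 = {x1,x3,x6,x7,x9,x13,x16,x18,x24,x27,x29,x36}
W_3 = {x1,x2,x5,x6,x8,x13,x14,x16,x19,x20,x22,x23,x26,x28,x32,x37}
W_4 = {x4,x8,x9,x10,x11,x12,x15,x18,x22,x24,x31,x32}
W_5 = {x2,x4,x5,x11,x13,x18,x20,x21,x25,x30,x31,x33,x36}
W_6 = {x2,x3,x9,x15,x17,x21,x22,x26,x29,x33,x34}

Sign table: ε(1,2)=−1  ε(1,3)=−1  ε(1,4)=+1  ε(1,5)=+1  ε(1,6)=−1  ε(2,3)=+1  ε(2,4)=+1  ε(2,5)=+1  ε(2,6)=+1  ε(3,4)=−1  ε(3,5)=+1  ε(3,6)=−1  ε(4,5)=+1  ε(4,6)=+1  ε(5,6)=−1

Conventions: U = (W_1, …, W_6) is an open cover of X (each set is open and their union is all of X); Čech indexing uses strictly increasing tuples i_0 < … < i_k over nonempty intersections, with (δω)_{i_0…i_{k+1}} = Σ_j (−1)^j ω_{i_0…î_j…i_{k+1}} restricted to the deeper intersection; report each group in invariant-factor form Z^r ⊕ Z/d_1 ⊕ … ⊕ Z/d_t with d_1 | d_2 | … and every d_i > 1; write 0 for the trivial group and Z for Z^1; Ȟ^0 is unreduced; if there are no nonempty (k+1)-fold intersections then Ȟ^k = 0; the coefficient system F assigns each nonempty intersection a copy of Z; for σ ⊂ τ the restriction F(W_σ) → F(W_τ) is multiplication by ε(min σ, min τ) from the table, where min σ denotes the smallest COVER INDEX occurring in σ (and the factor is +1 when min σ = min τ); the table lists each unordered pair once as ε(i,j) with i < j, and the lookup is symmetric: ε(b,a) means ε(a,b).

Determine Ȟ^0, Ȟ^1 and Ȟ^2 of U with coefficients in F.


cover nerve:
  W12={x3,x16,x27} W13={x8,x14,x16} W14={x8,x12,x31} W15={x25,x31,x33} W16={x3,x33,x34} W23={x1,x6,x13,x16} W24={x9,x18,x24} W25={x13,x18,x36} W26={x3,x9,x29} W34={x8,x22,x32} W35={x2,x5,x13,x20} W36={x2,x22,x26} W45={x4,x11,x18,x31} W46={x9,x15,x22} W56={x2,x21,x33}
  W123={x16} W126={x3} W134={x8} W145={x31} W156={x33} W235={x13} W245={x18} W246={x9} W346={x22} W356={x2}
C dims 6,15,10; δ0: rk 6, SNF 1^5·2; δ1: rk 9, SNF 1^9
Ȟ^0: (6−6)−0=0 ⇒ 0
Ȟ^1: (15−9)−6=0 plus torsion [2] ⇒ Z/2
Ȟ^2: (10−0)−9=1 ⇒ Z

Ȟ^0 = 0; Ȟ^1 = Z/2; Ȟ^2 = Z


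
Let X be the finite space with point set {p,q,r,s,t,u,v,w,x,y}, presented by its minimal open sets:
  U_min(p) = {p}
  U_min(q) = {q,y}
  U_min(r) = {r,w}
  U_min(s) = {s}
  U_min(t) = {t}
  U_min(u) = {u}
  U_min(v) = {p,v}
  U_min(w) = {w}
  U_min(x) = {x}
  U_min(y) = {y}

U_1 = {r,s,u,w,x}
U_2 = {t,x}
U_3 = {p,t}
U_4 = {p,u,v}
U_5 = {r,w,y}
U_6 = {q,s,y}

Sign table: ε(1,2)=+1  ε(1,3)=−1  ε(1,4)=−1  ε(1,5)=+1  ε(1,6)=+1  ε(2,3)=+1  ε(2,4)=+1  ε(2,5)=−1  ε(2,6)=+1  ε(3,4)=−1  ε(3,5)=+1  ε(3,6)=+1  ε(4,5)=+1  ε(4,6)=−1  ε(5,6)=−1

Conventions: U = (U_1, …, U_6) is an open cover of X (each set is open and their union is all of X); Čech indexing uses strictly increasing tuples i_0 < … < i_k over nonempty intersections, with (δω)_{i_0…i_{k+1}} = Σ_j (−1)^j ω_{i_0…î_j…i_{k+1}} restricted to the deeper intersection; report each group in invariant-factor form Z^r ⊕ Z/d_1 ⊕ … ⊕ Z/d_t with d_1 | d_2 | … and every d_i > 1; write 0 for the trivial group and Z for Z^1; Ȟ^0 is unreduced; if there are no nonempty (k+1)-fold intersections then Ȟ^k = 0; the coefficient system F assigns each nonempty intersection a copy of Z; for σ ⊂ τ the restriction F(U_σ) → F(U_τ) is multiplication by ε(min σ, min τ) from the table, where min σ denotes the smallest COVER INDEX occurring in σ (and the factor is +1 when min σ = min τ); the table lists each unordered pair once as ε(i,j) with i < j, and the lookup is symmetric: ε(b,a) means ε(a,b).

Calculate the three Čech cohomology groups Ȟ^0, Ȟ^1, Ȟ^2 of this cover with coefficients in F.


nerve of the cover:
  U12={x} U14={u} U15={r,w} U16={s} U23={t} U34={p} U56={y}
C dims 6,7; δ0: rk 6, SNF 1^5·2
Ȟ^0 = (6 − 6) − 0 = 0, so Ȟ^0 ≅ 0
Ȟ^1 = (7 − 0) − 6 = 1 plus torsion [2], so Ȟ^1 ≅ Z ⊕ Z/2
Ȟ^2 = (0 − 0) − 0 = 0, so Ȟ^2 ≅ 0

Ȟ^0 = 0, Ȟ^1 = Z ⊕ Z/2, Ȟ^2 = 0


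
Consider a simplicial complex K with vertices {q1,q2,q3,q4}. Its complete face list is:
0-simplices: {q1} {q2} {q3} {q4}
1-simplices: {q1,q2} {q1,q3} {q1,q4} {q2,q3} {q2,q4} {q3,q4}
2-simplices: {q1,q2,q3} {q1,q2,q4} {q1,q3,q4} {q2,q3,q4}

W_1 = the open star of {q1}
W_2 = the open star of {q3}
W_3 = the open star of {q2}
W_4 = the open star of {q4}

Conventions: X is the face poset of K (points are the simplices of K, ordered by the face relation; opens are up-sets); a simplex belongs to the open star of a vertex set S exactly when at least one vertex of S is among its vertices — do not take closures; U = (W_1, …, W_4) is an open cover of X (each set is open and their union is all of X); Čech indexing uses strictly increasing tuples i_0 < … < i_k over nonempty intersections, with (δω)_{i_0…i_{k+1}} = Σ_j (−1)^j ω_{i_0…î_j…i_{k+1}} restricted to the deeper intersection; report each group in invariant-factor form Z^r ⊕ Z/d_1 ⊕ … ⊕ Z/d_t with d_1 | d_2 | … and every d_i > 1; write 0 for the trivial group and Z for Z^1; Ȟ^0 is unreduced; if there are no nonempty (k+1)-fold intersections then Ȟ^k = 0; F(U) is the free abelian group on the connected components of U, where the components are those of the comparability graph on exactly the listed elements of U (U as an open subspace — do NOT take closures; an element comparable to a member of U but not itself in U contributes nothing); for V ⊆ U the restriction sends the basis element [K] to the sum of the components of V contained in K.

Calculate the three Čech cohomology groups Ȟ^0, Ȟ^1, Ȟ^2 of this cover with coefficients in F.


Ȟ^0 ≅ Z, Ȟ^1 ≅ 0, Ȟ^2 ≅ Z

intersection data:
  W1={{q1},{q1,q2},{q1,q3},{q1,q4},{q1,q2,q3},{q1,q2,q4},{q1,q3,q4}} W2={{q3},{q1,q3},{q2,q3},{q3,q4},{q1,q2,q3},{q1,q3,q4},{q2,q3,q4}} W3={{q2},{q1,q2},{q2,q3},{q2,q4},{q1,q2,q3},{q1,q2,q4},{q2,q3,q4}} W4={{q4},{q1,q4},{q2,q4},{q3,q4},{q1,q2,q4},{q1,q3,q4},{q2,q3,q4}}
  W12={{q1,q3},{q1,q2,q3},{q1,q3,q4}} W13={{q1,q2},{q1,q2,q3},{q1,q2,q4}} W14={{q1,q4},{q1,q2,q4},{q1,q3,q4}} W23={{q2,q3},{q1,q2,q3},{q2,q3,q4}} W24={{q3,q4},{q1,q3,q4},{q2,q3,q4}} W34={{q2,q4},{q1,q2,q4},{q2,q3,q4}}
  W123={{q1,q2,q3}} W124={{q1,q3,q4}} W134={{q1,q2,q4}} W234={{q2,q3,q4}}
components per intersection:
  W1: {{q1},{q1,q2},{q1,q3},{q1,q4},{q1,q2,q3},{q1,q2,q4},{q1,q3,q4}}
  W2: {{q3},{q1,q3},{q2,q3},{q3,q4},{q1,q2,q3},{q1,q3,q4},{q2,q3,q4}}
  W3: {{q2},{q1,q2},{q2,q3},{q2,q4},{q1,q2,q3},{q1,q2,q4},{q2,q3,q4}}
  W4: {{q4},{q1,q4},{q2,q4},{q3,q4},{q1,q2,q4},{q1,q3,q4},{q2,q3,q4}}
  W12: {{q1,q3},{q1,q2,q3},{q1,q3,q4}}
  W13: {{q1,q2},{q1,q2,q3},{q1,q2,q4}}
  W14: {{q1,q4},{q1,q2,q4},{q1,q3,q4}}
  W23: {{q2,q3},{q1,q2,q3},{q2,q3,q4}}
  W24: {{q3,q4},{q1,q3,q4},{q2,q3,q4}}
  W34: {{q2,q4},{q1,q2,q4},{q2,q3,q4}}
  W123: {{q1,q2,q3}}
  W124: {{q1,q3,q4}}
  W134: {{q1,q2,q4}}
  W234: {{q2,q3,q4}}
C dims 4,6,4; δ0: rk 3, SNF 1^3; δ1: rk 3, SNF 1^3
Ȟ^0 = (4 − 3) − 0 = 1, so Ȟ^0 ≅ Z
Ȟ^1 = (6 − 3) − 3 = 0, so Ȟ^1 ≅ 0
Ȟ^2 = (4 − 0) − 3 = 1, so Ȟ^2 ≅ Z
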